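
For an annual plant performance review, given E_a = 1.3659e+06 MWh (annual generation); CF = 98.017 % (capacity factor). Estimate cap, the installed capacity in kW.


cap = E_a / (CF/100 * 8760)
cap = 1.3659e+06 / (98.017/100 * 8760)
cap = 159.0792 MW
Convert: 159.0792 MW * 1000.0 = 1.5908e+05 kW
cap = 1.5908e+05 kW


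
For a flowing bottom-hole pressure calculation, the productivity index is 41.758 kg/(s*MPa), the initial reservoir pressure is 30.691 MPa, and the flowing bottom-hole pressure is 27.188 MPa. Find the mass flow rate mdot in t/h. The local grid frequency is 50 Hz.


mdot = (P_i - P_wf) * PI
mdot = (30.691 - 27.188) * 41.758
mdot = 146.2783 kg/s
Convert: 146.2783 kg/s * 3.6 = 526.60 t/h
mdot = 526.60 t/h


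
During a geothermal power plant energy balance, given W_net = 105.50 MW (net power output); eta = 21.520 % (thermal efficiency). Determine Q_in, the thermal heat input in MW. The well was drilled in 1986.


Q_in = W_net / (eta / 100)
Q_in = 105.50 / (21.520 / 100)
Q_in = 490.24 MW


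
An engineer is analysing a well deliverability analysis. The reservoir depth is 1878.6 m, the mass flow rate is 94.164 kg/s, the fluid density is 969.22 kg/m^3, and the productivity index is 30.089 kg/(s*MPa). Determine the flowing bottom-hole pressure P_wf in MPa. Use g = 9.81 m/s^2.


Step 1: P_i = rho*g*h/1e6 = 969.22*9.81*1878.6/1e6 = 17.86182 MPa
Step 2: P_wf = P_i - mdot/PI = 17.86182 - 94.164/30.089 = 14.732 MPa
P_wf = 14.732 MPa


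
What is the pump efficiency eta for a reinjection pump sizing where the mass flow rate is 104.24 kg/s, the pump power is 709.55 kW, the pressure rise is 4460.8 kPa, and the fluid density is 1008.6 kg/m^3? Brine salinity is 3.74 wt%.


eta = mdot * dP / (rho * P_pump)
eta = 104.24 * 4460.8 / (1008.6 * 709.55)
eta = 0.64975


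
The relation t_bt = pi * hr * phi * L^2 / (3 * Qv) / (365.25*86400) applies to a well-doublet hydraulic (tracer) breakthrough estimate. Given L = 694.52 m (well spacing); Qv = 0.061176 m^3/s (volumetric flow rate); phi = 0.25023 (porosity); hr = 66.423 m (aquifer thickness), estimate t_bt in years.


t_bt = pi * hr * phi * L^2 / (3 * Qv) / (365.25*86400)
t_bt = pi * 66.423 * 0.25023 * 694.52^2 / (3 * 0.061176) / (365.25*86400)
t_bt = 4.3488 years


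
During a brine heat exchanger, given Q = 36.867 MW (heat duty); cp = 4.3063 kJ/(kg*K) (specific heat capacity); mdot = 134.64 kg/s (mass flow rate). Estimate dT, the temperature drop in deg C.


dT = Q * 1000 / (mdot * cp)
dT = 36.867 * 1000 / (134.64 * 4.3063)
dT = 63.58569 K
Convert (temperature difference, 1 K = 1 deg C): 63.58569 K = 63.58569 deg C
dT = 63.586 deg C


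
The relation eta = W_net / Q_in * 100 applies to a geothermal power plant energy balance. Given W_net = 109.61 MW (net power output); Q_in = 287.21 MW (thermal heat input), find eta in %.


eta = W_net / Q_in * 100
eta = 109.61 / 287.21 * 100
eta = 38.164 %


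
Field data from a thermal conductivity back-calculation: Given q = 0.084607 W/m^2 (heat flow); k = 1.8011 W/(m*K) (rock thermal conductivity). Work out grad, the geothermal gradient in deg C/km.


grad = q / k * 1000
grad = 0.084607 / 1.8011 * 1000
grad = 46.975 deg C/km


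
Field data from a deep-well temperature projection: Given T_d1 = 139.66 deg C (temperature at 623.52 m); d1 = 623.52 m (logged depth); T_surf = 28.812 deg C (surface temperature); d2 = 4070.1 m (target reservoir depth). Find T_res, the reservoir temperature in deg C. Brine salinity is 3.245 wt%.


Step 1: grad = (T_d1 - T_surf)/d1 * 1000 = (139.66 - 28.812)/623.52 * 1000 = 177.7778 deg C/km
Step 2: T_res = T_surf + grad*d2/1000 = 28.812 + 177.7778*4070.1/1000 = 752.39 deg C
T_res = 752.39 deg C


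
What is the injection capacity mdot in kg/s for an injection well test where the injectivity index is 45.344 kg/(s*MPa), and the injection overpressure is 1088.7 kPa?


mdot = II * dP / 1000
mdot = 45.344 * 1088.7 / 1000
mdot = 49.366 kg/s


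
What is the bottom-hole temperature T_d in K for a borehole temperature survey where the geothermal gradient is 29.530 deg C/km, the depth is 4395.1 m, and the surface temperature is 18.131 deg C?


T_d = T_surf + grad * d / 1000
T_d = 18.131 + 29.530 * 4395.1 / 1000
T_d = 147.9183 deg C
Convert to K: 147.9183 + 273.15 = 421.07 K
T_d = 421.07 K


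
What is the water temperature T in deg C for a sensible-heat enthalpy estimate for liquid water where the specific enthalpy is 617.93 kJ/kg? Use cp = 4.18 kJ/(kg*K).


T = h / cp
T = 617.93 / 4.18
T = 147.83 deg C


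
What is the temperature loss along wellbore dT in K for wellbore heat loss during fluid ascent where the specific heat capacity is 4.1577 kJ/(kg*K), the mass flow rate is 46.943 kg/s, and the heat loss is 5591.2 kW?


dT = Q_loss / (mdot * cp)
dT = 5591.2 / (46.943 * 4.1577)
dT = 28.647 K


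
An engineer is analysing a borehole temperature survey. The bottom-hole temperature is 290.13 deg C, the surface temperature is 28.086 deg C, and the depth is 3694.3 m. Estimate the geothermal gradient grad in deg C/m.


grad = (T_d - T_surf) / d * 1000
grad = (290.13 - 28.086) / 3694.3 * 1000
grad = 70.93198 deg C/km
Convert: 70.93198 deg C/km * 0.001 = 0.070932 deg C/m
grad = 0.070932 deg C/m


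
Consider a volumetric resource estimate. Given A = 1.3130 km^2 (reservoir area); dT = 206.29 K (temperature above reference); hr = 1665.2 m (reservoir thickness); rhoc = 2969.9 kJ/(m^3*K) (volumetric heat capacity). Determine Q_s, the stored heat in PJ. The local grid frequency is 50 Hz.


Step 1: Vr = A*1e6*hr = 1.313*1e6*1665.2 = 2.186408e+09 m^3
Step 2: Q_s = Vr*rhoc*dT/1e12 = 2.186408e+09*2969.9*206.29/1e12 = 1339.5 PJ
Q_s = 1339.5 PJ


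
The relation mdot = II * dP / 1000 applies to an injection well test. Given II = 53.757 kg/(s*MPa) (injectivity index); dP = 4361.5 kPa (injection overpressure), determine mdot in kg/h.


mdot = II * dP / 1000
mdot = 53.757 * 4361.5 / 1000
mdot = 234.4612 kg/s
Convert: 234.4612 kg/s * 3600.0 = 8.4406e+05 kg/h
mdot = 8.4406e+05 kg/h


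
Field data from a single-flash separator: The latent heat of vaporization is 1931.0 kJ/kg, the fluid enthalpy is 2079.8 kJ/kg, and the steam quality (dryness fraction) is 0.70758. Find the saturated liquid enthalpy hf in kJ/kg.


hf = h - x * hfg
hf = 2079.8 - 0.70758 * 1931.0
hf = 713.46 kJ/kg


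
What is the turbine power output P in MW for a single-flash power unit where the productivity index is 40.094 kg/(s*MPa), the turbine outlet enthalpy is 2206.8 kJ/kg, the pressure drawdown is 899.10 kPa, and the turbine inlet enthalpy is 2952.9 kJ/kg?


Step 1: mdot = PI * dP / 1000 = 40.094 * 899.1 / 1000 = 36.04852 kg/s
Step 2: P = mdot*(h_in - h_out)/1000 = 36.04852*(2952.9 - 2206.8)/1000 = 26.896 MW
P = 26.896 MW


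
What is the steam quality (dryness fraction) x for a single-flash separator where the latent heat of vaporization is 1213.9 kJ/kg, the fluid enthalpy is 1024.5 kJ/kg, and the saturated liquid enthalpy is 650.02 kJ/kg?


x = (h - hf) / hfg
x = (1024.5 - 650.02) / 1213.9
x = 0.30849


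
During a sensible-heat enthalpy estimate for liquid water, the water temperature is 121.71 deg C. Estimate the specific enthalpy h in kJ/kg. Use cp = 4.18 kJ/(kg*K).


h = cp * T
h = 4.18 * 121.71
h = 508.75 kJ/kg


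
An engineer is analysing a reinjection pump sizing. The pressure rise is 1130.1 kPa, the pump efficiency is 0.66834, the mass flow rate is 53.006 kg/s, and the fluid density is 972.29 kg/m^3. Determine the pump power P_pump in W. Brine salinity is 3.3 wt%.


P_pump = mdot * dP / (rho * eta)
P_pump = 53.006 * 1130.1 / (972.29 * 0.66834)
P_pump = 92.18253 kW
Convert: 92.18253 kW * 1000.0 = 92183 W
P_pump = 92183 W


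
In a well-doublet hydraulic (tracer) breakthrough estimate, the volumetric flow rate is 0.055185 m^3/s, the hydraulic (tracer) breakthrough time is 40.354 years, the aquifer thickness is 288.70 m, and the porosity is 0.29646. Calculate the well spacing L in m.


L = sqrt(t_bt*365.25*86400*3*Qv / (pi*hr*phi))
L = sqrt(40.354*365.25*86400*3*0.055185 / (pi*288.70*0.29646))
L = 885.49 m


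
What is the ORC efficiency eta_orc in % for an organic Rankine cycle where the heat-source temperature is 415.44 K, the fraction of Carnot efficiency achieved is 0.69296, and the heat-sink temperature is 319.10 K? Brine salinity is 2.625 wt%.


eta_orc = (1 - Tc/Th) * f * 100
eta_orc = (1 - 319.10/415.44) * 0.69296 * 100
eta_orc = 16.070 %


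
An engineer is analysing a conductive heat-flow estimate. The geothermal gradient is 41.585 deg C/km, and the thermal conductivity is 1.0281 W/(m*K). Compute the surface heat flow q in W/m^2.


q = k * grad / 1000
q = 1.0281 * 41.585 / 1000
q = 0.042754 W/m^2


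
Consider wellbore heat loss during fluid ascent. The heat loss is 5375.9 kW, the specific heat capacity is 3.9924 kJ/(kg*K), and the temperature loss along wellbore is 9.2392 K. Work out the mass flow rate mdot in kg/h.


mdot = Q_loss / (cp * dT)
mdot = 5375.9 / (3.9924 * 9.2392)
mdot = 145.7413 kg/s
Convert: 145.7413 kg/s * 3600.0 = 5.2467e+05 kg/h
mdot = 5.2467e+05 kg/h


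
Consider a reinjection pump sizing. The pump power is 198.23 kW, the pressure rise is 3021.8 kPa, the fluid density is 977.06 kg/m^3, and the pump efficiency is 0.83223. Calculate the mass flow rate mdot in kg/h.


mdot = P_pump * rho * eta / dP
mdot = 198.23 * 977.06 * 0.83223 / 3021.8
mdot = 53.34187 kg/s
Convert: 53.34187 kg/s * 3600.0 = 1.9203e+05 kg/h
mdot = 1.9203e+05 kg/h


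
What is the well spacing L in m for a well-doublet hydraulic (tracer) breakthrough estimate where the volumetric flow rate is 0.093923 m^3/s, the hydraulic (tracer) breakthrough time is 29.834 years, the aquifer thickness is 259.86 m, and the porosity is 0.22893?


L = sqrt(t_bt*365.25*86400*3*Qv / (pi*hr*phi))
L = sqrt(29.834*365.25*86400*3*0.093923 / (pi*259.86*0.22893))
L = 1191.4 m


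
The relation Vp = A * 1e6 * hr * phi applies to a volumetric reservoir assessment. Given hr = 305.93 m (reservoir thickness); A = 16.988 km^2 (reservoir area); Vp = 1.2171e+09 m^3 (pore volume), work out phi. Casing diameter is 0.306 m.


phi = Vp / (A * 1e6 * hr)
phi = 1.2171e+09 / (16.988 * 1e6 * 305.93)
phi = 0.23419


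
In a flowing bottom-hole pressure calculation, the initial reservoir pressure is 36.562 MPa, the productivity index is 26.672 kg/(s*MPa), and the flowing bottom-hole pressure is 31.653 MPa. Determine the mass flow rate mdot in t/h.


mdot = (P_i - P_wf) * PI
mdot = (36.562 - 31.653) * 26.672
mdot = 130.9328 kg/s
Convert: 130.9328 kg/s * 3.6 = 471.36 t/h
mdot = 471.36 t/h


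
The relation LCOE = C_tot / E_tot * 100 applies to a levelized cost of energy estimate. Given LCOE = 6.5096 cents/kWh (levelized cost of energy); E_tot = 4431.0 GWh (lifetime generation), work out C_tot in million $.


C_tot = LCOE / 100 * E_tot
C_tot = 6.5096 / 100 * 4431.0
C_tot = 288.44 million $


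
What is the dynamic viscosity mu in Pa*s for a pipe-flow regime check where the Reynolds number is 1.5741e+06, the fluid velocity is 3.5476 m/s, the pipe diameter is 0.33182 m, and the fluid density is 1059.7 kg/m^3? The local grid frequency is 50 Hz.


mu = rho * vel * D / Re
mu = 1059.7 * 3.5476 * 0.33182 / 1.5741e+06
mu = 0.00079248 Pa*s


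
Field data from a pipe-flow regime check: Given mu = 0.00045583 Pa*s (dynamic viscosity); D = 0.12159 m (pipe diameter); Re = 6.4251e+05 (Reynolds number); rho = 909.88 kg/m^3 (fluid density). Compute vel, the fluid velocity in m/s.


vel = Re * mu / (rho * D)
vel = 6.4251e+05 * 0.00045583 / (909.88 * 0.12159)
vel = 2.6473 m/s


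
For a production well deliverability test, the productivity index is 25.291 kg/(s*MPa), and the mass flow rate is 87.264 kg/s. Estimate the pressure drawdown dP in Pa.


dP = mdot * 1000 / PI
dP = 87.264 * 1000 / 25.291
dP = 3450.397 kPa
Convert: 3450.397 kPa * 1000.0 = 3.4504e+06 Pa
dP = 3.4504e+06 Pa


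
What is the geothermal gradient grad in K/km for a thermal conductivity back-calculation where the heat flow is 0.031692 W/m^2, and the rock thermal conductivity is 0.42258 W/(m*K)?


grad = q / k * 1000
grad = 0.031692 / 0.42258 * 1000
grad = 74.99645 deg C/km
Convert: 74.99645 deg C/km * 1.0 = 74.996 K/km
grad = 74.996 K/km


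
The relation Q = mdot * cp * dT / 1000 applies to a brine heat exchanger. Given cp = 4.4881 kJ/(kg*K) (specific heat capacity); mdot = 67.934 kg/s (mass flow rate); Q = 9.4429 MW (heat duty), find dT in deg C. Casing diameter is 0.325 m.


dT = Q * 1000 / (mdot * cp)
dT = 9.4429 * 1000 / (67.934 * 4.4881)
dT = 30.97103 K
Convert (temperature difference, 1 K = 1 deg C): 30.97103 K = 30.97103 deg C
dT = 30.971 deg C


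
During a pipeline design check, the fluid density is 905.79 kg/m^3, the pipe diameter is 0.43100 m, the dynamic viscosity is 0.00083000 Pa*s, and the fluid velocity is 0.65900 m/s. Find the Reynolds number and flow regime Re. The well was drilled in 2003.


Step 1: Re = rho*vel*D/mu = 905.79*0.659*0.431/0.00083 = 3.0996e+05
Step 2: Re = 3.0996e+05 > 4000, so flow is turbulent.
Re = 3.0996e+05 (turbulent)


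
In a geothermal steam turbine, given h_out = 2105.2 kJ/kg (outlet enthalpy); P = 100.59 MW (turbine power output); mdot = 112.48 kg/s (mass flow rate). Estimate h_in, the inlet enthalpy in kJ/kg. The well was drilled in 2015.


h_in = h_out + P * 1000 / mdot
h_in = 2105.2 + 100.59 * 1000 / 112.48
h_in = 2999.5 kJ/kg


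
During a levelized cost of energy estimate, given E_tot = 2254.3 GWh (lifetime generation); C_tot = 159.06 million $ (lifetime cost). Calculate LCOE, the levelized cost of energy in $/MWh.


LCOE = C_tot / E_tot * 100
LCOE = 159.06 / 2254.3 * 100
LCOE = 7.055849 cents/kWh
Convert: 7.055849 cents/kWh * 10.0 = 70.558 $/MWh
LCOE = 70.558 $/MWh


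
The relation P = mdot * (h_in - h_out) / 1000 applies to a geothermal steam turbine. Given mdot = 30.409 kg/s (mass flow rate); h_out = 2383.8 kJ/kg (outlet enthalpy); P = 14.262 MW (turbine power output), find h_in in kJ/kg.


h_in = h_out + P * 1000 / mdot
h_in = 2383.8 + 14.262 * 1000 / 30.409
h_in = 2852.8 kJ/kg


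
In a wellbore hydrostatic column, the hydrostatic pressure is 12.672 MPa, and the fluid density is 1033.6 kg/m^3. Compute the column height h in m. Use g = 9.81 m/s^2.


h = P * 1e6 / (g * rho)
h = 12.672 * 1e6 / (9.81 * 1033.6)
h = 1249.8 m


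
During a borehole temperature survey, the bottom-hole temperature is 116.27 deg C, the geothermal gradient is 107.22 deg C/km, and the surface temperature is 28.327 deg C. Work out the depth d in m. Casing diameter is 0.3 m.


d = (T_d - T_surf) / grad * 1000
d = (116.27 - 28.327) / 107.22 * 1000
d = 820.21 m


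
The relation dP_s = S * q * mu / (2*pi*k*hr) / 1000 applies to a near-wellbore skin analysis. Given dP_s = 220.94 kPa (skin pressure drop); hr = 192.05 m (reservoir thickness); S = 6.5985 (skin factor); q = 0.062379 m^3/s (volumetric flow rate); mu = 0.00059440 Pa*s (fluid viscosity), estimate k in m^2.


k = S*q*mu / (2*pi*dP_s*1000*hr)
k = 6.5985*0.062379*0.00059440 / (2*pi*220.94*1000*192.05)
k = 9.1769e-13 m^2


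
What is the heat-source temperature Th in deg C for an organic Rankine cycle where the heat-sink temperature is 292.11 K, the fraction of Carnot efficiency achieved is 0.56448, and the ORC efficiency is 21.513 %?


Th = Tc / (1 - (eta_orc/100)/f)
Th = 292.11 / (1 - (21.513/100)/0.56448)
Th = 471.9916 K
Convert to deg C: 471.9916 - 273.15 = 198.84 deg C
Th = 198.84 deg C


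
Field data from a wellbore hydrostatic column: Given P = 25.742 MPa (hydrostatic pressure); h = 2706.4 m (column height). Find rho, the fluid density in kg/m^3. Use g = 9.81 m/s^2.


rho = P * 1e6 / (g * h)
rho = 25.742 * 1e6 / (9.81 * 2706.4)
rho = 969.57 kg/m^3


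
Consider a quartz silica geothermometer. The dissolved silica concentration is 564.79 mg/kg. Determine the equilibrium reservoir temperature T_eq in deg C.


T_eq = 1309 / (5.19 - log10(SiO2)) - 273.15
T_eq = 1309 / (5.19 - log10(564.79)) - 273.15
T_eq = 263.74 deg C


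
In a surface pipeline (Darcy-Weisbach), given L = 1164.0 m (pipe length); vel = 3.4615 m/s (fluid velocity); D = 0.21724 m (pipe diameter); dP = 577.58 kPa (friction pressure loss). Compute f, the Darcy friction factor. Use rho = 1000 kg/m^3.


f = dP*1000 / ((L/D)*(rho*vel^2/2))
f = 577.58*1000 / ((1164.0/0.21724)*(1000*3.4615^2/2))
f = 0.017993


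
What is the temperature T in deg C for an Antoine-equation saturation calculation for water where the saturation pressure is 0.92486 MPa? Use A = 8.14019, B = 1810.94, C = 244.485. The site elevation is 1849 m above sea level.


T = B / (A - log10(P_sat * 760 / 0.101325)) - C
T = 1810.94 / (8.14019 - log10(0.92486 * 760 / 0.101325)) - 244.485
T = 176.76 deg C


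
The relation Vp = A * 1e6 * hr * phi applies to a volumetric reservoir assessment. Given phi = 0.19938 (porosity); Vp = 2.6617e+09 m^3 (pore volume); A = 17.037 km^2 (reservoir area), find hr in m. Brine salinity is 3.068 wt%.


hr = Vp / (A * 1e6 * phi)
hr = 2.6617e+09 / (17.037 * 1e6 * 0.19938)
hr = 783.58 m


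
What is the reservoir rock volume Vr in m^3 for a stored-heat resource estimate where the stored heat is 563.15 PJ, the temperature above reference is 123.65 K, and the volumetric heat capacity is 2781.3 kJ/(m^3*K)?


Vr = Q_s * 1e12 / (rhoc * dT)
Vr = 563.15 * 1e12 / (2781.3 * 123.65)
Vr = 1.6375e+09 m^3


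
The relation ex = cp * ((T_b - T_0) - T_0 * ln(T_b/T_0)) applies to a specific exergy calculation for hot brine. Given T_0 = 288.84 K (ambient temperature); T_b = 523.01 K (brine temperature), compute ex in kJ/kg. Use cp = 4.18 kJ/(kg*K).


ex = cp * ((T_b - T_0) - T_0 * ln(T_b/T_0))
ex = 4.18 * ((523.01 - 288.84) - 288.84 * ln(523.01/288.84))
ex = 261.99 kJ/kg


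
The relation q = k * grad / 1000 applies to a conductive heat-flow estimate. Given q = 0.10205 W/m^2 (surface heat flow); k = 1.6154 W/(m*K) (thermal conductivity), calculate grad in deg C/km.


grad = q * 1000 / k
grad = 0.10205 * 1000 / 1.6154
grad = 63.173 deg C/km


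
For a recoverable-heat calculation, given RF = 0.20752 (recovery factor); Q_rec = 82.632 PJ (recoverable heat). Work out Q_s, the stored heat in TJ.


Q_s = Q_rec / RF
Q_s = 82.632 / 0.20752
Q_s = 398.1881 PJ
Convert: 398.1881 PJ * 1000.0 = 3.9819e+05 TJ
Q_s = 3.9819e+05 TJ


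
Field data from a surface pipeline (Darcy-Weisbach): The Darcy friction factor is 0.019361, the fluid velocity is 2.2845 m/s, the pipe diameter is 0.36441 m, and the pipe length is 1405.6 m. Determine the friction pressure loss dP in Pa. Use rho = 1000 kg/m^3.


dP = f * (L/D) * (rho*vel^2/2) / 1000
dP = 0.019361 * (1405.6/0.36441) * (1000*2.2845^2/2) / 1000
dP = 194.8730 kPa
Convert: 194.8730 kPa * 1000.0 = 1.9487e+05 Pa
dP = 1.9487e+05 Pa


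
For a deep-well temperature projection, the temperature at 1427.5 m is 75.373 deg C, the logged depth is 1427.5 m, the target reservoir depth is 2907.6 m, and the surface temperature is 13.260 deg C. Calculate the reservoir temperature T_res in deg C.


Step 1: grad = (T_d1 - T_surf)/d1 * 1000 = (75.373 - 13.26)/1427.5 * 1000 = 43.51173 deg C/km
Step 2: T_res = T_surf + grad*d2/1000 = 13.26 + 43.51173*2907.6/1000 = 139.77 deg C
T_res = 139.77 deg C


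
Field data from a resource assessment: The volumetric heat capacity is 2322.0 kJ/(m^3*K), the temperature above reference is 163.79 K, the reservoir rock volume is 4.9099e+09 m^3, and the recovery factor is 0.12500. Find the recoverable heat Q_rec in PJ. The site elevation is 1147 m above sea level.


Step 1: Q_s = Vr*rhoc*dT/1e12 = 4.9099e+09*2322.0*163.79/1e12 = 1867.335 PJ
Step 2: Q_rec = Q_s * RF = 1867.335 * 0.125 = 233.42 PJ
Q_rec = 233.42 PJ


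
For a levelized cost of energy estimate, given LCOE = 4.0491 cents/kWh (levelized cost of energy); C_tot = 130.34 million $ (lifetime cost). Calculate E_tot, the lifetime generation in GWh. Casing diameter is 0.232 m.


E_tot = C_tot / LCOE * 100
E_tot = 130.34 / 4.0491 * 100
E_tot = 3219.0 GWh


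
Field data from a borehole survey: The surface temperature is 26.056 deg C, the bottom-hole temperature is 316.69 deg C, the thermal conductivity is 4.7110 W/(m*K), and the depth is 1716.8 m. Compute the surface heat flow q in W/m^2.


Step 1: grad = (T_d - T_surf)/d * 1000 = (316.69 - 26.056)/1716.8 * 1000 = 169.2882 deg C/km
Step 2: q = k * grad / 1000 = 4.711 * 169.2882 / 1000 = 0.79752 W/m^2
q = 0.79752 W/m^2


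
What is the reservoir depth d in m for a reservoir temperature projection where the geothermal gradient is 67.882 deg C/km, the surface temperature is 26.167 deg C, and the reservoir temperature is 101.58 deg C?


d = (T_res - T_surf) / grad * 1000
d = (101.58 - 26.167) / 67.882 * 1000
d = 1110.9 m


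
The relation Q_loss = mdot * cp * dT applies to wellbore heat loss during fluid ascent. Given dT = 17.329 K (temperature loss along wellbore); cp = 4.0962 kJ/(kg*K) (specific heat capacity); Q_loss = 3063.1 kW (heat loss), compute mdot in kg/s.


mdot = Q_loss / (cp * dT)
mdot = 3063.1 / (4.0962 * 17.329)
mdot = 43.153 kg/s


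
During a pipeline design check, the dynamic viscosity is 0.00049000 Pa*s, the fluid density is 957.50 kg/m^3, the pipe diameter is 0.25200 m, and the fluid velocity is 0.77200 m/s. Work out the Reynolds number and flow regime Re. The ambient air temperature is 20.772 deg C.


Step 1: Re = rho*vel*D/mu = 957.5*0.772*0.252/0.00049 = 3.8015e+05
Step 2: Re = 3.8015e+05 > 4000, so flow is turbulent.
Re = 3.8015e+05 (turbulent)


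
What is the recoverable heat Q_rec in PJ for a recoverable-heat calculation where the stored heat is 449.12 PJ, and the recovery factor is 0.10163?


Q_rec = Q_s * RF
Q_rec = 449.12 * 0.10163
Q_rec = 45.644 PJ


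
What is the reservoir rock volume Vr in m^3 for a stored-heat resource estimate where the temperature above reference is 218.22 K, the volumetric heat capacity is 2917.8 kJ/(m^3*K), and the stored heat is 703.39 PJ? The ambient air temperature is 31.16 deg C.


Vr = Q_s * 1e12 / (rhoc * dT)
Vr = 703.39 * 1e12 / (2917.8 * 218.22)
Vr = 1.1047e+09 m^3


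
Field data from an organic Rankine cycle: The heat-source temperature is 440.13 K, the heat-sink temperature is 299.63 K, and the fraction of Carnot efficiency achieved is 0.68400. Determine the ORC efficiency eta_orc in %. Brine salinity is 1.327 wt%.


eta_orc = (1 - Tc/Th) * f * 100
eta_orc = (1 - 299.63/440.13) * 0.68400 * 100
eta_orc = 21.835 %


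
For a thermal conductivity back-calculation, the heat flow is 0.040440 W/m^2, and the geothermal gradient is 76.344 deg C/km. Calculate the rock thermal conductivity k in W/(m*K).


k = q / (grad / 1000)
k = 0.040440 / (76.344 / 1000)
k = 0.52971 W/(m*K)


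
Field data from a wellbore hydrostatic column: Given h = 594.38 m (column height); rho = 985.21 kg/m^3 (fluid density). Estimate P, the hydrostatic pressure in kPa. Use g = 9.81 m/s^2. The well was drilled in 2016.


P = rho * g * h / 1e6
P = 985.21 * 9.81 * 594.38 / 1e6
P = 5.744629 MPa
Convert: 5.744629 MPa * 1000.0 = 5744.6 kPa
P = 5744.6 kPa


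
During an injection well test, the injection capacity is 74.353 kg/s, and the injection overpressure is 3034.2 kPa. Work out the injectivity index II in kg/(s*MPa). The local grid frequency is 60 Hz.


II = mdot * 1000 / dP
II = 74.353 * 1000 / 3034.2
II = 24.505 kg/(s*MPa)


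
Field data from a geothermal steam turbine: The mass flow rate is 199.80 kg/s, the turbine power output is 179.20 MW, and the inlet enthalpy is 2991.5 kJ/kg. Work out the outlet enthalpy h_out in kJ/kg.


h_out = h_in - P * 1000 / mdot
h_out = 2991.5 - 179.20 * 1000 / 199.80
h_out = 2094.6 kJ/kg


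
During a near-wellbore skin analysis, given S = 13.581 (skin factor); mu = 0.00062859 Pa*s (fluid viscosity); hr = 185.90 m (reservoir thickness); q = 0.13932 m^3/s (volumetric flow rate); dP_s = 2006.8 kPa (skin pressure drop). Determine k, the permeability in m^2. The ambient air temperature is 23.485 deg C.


k = S*q*mu / (2*pi*dP_s*1000*hr)
k = 13.581*0.13932*0.00062859 / (2*pi*2006.8*1000*185.90)
k = 5.0740e-13 m^2


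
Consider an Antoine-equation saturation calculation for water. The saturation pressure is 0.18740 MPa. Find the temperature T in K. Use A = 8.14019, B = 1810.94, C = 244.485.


T = B / (A - log10(P_sat * 760 / 0.101325)) - C
T = 1810.94 / (8.14019 - log10(0.18740 * 760 / 0.101325)) - 244.485
T = 118.2599 deg C
Convert to K: 118.2599 + 273.15 = 391.41 K
T = 391.41 K


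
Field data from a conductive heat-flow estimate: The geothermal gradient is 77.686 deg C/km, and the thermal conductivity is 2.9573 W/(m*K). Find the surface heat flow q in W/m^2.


q = k * grad / 1000
q = 2.9573 * 77.686 / 1000
q = 0.22974 W/m^2


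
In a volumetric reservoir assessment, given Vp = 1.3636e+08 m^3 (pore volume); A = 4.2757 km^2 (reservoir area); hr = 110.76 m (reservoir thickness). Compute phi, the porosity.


phi = Vp / (A * 1e6 * hr)
phi = 1.3636e+08 / (4.2757 * 1e6 * 110.76)
phi = 0.28794


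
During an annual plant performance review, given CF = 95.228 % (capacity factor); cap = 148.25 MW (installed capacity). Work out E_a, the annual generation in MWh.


E_a = CF / 100 * cap * 8760
E_a = 95.228 / 100 * 148.25 * 8760
E_a = 1.2367e+06 MWh


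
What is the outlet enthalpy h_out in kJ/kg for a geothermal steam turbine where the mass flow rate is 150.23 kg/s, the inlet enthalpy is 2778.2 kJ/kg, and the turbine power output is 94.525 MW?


h_out = h_in - P * 1000 / mdot
h_out = 2778.2 - 94.525 * 1000 / 150.23
h_out = 2149.0 kJ/kg


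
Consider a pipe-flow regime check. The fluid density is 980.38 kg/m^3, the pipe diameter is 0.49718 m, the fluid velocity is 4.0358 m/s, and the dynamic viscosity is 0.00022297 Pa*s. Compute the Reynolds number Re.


Re = rho * vel * D / mu
Re = 980.38 * 4.0358 * 0.49718 / 0.00022297
Re = 8.8225e+06


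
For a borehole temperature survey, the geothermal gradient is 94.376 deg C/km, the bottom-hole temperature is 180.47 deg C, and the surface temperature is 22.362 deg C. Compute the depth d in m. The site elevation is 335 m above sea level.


d = (T_d - T_surf) / grad * 1000
d = (180.47 - 22.362) / 94.376 * 1000
d = 1675.3 m


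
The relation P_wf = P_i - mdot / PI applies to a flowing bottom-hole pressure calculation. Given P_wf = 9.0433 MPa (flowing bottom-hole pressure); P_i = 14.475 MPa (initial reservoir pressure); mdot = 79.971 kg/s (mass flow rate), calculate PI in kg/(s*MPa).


PI = mdot / (P_i - P_wf)
PI = 79.971 / (14.475 - 9.0433)
PI = 14.723 kg/(s*MPa)


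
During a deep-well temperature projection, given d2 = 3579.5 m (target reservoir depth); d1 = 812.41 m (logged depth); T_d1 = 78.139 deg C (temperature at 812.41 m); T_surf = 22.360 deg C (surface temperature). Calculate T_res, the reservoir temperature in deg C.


Step 1: grad = (T_d1 - T_surf)/d1 * 1000 = (78.139 - 22.36)/812.41 * 1000 = 68.65868 deg C/km
Step 2: T_res = T_surf + grad*d2/1000 = 22.36 + 68.65868*3579.5/1000 = 268.12 deg C
T_res = 268.12 deg C


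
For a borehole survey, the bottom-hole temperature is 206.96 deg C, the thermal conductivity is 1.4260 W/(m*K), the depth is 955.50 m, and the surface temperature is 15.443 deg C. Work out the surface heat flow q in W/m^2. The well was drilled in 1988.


Step 1: grad = (T_d - T_surf)/d * 1000 = (206.96 - 15.443)/955.5 * 1000 = 200.4364 deg C/km
Step 2: q = k * grad / 1000 = 1.426 * 200.4364 / 1000 = 0.28582 W/m^2
q = 0.28582 W/m^2


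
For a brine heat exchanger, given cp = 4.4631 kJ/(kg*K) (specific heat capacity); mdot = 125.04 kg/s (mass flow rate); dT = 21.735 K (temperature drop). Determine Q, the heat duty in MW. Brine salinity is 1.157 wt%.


Q = mdot * cp * dT / 1000
Q = 125.04 * 4.4631 * 21.735 / 1000
Q = 12.130 MW


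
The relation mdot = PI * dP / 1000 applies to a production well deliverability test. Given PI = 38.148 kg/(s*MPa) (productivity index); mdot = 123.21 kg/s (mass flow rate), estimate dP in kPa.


dP = mdot * 1000 / PI
dP = 123.21 * 1000 / 38.148
dP = 3229.8 kPa


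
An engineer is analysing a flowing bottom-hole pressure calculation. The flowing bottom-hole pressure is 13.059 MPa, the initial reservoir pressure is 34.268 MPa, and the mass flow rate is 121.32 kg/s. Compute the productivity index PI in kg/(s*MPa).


PI = mdot / (P_i - P_wf)
PI = 121.32 / (34.268 - 13.059)
PI = 5.7202 kg/(s*MPa)


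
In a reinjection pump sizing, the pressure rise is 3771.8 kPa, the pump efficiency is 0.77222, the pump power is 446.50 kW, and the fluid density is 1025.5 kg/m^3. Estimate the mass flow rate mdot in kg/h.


mdot = P_pump * rho * eta / dP
mdot = 446.50 * 1025.5 * 0.77222 / 3771.8
mdot = 93.74530 kg/s
Convert: 93.74530 kg/s * 3600.0 = 3.3748e+05 kg/h
mdot = 3.3748e+05 kg/h


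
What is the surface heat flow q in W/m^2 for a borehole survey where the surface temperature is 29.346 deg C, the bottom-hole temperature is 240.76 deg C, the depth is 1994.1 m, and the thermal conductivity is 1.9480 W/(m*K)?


Step 1: grad = (T_d - T_surf)/d * 1000 = (240.76 - 29.346)/1994.1 * 1000 = 106.0198 deg C/km
Step 2: q = k * grad / 1000 = 1.948 * 106.0198 / 1000 = 0.20653 W/m^2
q = 0.20653 W/m^2


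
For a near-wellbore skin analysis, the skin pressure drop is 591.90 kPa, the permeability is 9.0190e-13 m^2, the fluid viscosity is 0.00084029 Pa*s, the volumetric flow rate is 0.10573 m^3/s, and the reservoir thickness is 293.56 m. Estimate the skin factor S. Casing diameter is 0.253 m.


S = dP_s * 1000 * 2*pi*k*hr / (q*mu)
S = 591.90 * 1000 * 2*pi*9.0190e-13*293.56 / (0.10573*0.00084029)
S = 11.083


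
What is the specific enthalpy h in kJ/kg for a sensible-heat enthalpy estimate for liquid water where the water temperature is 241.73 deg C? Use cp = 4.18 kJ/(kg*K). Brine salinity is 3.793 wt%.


h = cp * T
h = 4.18 * 241.73
h = 1010.4 kJ/kg


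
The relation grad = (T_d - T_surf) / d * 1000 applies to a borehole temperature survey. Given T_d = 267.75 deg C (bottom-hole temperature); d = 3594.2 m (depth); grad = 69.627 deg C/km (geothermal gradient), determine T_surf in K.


T_surf = T_d - grad * d / 1000
T_surf = 267.75 - 69.627 * 3594.2 / 1000
T_surf = 17.49664 deg C
Convert to K: 17.49664 + 273.15 = 290.65 K
T_surf = 290.65 K


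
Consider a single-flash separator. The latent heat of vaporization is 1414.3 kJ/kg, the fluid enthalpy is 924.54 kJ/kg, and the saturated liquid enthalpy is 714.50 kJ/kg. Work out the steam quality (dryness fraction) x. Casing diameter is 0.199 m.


x = (h - hf) / hfg
x = (924.54 - 714.50) / 1414.3
x = 0.14851


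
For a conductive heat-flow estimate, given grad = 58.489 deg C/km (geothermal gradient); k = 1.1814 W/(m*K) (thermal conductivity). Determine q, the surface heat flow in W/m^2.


q = k * grad / 1000
q = 1.1814 * 58.489 / 1000
q = 0.069099 W/m^2


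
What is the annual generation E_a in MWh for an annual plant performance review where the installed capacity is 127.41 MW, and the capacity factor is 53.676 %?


E_a = CF / 100 * cap * 8760
E_a = 53.676 / 100 * 127.41 * 8760
E_a = 5.9908e+05 MWh


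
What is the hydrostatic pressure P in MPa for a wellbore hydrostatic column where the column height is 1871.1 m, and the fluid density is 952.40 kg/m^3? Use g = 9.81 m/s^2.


P = rho * g * h / 1e6
P = 952.40 * 9.81 * 1871.1 / 1e6
P = 17.482 MPa


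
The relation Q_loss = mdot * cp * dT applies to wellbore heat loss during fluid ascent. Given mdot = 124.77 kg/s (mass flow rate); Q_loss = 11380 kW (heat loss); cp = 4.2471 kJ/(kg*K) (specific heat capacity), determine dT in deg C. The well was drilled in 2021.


dT = Q_loss / (mdot * cp)
dT = 11380 / (124.77 * 4.2471)
dT = 21.47532 K
Convert (temperature difference, 1 K = 1 deg C): 21.47532 K = 21.47532 deg C
dT = 21.475 deg C


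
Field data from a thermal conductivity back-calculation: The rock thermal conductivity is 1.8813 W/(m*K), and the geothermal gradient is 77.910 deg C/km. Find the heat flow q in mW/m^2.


q = k * grad / 1000
q = 1.8813 * 77.910 / 1000
q = 0.1465721 W/m^2
Convert: 0.1465721 W/m^2 * 1000.0 = 146.57 mW/m^2
q = 146.57 mW/m^2


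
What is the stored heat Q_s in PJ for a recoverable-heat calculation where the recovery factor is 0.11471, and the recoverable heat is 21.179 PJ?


Q_s = Q_rec / RF
Q_s = 21.179 / 0.11471
Q_s = 184.63 PJ


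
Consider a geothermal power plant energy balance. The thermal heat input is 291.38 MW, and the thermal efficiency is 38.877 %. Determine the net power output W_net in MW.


W_net = eta / 100 * Q_in
W_net = 38.877 / 100 * 291.38
W_net = 113.28 MW


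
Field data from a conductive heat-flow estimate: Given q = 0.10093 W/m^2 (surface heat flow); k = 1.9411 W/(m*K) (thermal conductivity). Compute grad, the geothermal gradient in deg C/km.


grad = q * 1000 / k
grad = 0.10093 * 1000 / 1.9411
grad = 51.996 deg C/km


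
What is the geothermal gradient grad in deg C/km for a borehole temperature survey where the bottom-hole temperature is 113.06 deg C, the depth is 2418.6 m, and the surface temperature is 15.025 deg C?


grad = (T_d - T_surf) / d * 1000
grad = (113.06 - 15.025) / 2418.6 * 1000
grad = 40.534 deg C/km


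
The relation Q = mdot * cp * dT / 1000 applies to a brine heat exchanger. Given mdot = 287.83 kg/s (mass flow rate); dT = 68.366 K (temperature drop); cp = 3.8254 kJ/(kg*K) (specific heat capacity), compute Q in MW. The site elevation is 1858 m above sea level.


Q = mdot * cp * dT / 1000
Q = 287.83 * 3.8254 * 68.366 / 1000
Q = 75.275 MW


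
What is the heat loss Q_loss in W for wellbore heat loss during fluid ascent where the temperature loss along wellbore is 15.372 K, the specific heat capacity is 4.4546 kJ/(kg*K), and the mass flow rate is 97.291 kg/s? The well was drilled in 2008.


Q_loss = mdot * cp * dT
Q_loss = 97.291 * 4.4546 * 15.372
Q_loss = 6662.109 kW
Convert: 6662.109 kW * 1000.0 = 6.6621e+06 W
Q_loss = 6.6621e+06 W


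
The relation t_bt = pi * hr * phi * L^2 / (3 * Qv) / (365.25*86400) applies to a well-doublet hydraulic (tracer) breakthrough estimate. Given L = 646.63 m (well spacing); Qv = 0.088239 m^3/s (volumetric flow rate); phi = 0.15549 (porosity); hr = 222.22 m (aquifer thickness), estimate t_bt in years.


t_bt = pi * hr * phi * L^2 / (3 * Qv) / (365.25*86400)
t_bt = pi * 222.22 * 0.15549 * 646.63^2 / (3 * 0.088239) / (365.25*86400)
t_bt = 5.4333 years


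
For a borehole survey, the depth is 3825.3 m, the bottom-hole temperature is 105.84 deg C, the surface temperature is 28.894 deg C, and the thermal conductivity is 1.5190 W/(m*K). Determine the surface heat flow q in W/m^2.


Step 1: grad = (T_d - T_surf)/d * 1000 = (105.84 - 28.894)/3825.3 * 1000 = 20.11502 deg C/km
Step 2: q = k * grad / 1000 = 1.519 * 20.11502 / 1000 = 0.030555 W/m^2
q = 0.030555 W/m^2


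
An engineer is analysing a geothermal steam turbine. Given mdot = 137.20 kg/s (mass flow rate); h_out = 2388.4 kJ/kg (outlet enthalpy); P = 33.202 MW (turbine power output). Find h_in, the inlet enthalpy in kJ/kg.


h_in = h_out + P * 1000 / mdot
h_in = 2388.4 + 33.202 * 1000 / 137.20
h_in = 2630.4 kJ/kg


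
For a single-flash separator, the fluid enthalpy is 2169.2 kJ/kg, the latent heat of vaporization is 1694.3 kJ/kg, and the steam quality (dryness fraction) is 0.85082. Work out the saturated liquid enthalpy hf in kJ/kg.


hf = h - x * hfg
hf = 2169.2 - 0.85082 * 1694.3
hf = 727.66 kJ/kg


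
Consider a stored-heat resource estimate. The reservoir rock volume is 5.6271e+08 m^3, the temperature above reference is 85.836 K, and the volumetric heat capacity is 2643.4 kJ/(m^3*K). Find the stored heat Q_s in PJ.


Q_s = Vr * rhoc * dT / 1e12
Q_s = 5.6271e+08 * 2643.4 * 85.836 / 1e12
Q_s = 127.68 PJ


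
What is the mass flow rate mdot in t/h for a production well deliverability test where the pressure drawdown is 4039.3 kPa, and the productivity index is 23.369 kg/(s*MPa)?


mdot = PI * dP / 1000
mdot = 23.369 * 4039.3 / 1000
mdot = 94.39440 kg/s
Convert: 94.39440 kg/s * 3.6 = 339.82 t/h
mdot = 339.82 t/h


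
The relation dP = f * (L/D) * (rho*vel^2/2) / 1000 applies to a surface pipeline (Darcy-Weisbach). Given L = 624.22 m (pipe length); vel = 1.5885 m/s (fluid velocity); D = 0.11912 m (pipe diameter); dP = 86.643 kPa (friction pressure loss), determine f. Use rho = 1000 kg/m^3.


f = dP*1000 / ((L/D)*(rho*vel^2/2))
f = 86.643*1000 / ((624.22/0.11912)*(1000*1.5885^2/2))
f = 0.013105


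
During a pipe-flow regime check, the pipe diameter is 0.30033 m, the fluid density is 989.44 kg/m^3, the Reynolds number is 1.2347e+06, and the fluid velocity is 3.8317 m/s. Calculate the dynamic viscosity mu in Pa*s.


mu = rho * vel * D / Re
mu = 989.44 * 3.8317 * 0.30033 / 1.2347e+06
mu = 0.00092219 Pa*s


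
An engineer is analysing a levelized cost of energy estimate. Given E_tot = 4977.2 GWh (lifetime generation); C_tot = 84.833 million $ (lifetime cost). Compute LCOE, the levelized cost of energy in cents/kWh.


LCOE = C_tot / E_tot * 100
LCOE = 84.833 / 4977.2 * 100
LCOE = 1.7044 cents/kWh


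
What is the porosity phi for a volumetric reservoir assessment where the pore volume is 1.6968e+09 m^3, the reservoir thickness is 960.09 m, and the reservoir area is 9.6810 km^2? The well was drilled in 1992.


phi = Vp / (A * 1e6 * hr)
phi = 1.6968e+09 / (9.6810 * 1e6 * 960.09)
phi = 0.18256


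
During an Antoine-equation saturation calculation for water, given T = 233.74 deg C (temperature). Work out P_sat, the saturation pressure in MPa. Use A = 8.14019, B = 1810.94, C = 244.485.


P_sat = 10^(A - B/(C + T)) / 760 * 0.101325
P_sat = 10^(8.14019 - 1810.94/(244.485 + 233.74)) / 760 * 0.101325
P_sat = 3.0081 MPa


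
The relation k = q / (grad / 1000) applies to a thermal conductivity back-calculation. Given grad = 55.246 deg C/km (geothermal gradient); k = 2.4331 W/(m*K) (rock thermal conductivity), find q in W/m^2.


q = k * grad / 1000
q = 2.4331 * 55.246 / 1000
q = 0.13442 W/m^2


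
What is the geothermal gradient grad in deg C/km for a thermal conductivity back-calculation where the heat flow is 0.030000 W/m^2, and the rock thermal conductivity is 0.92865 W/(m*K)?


grad = q / k * 1000
grad = 0.030000 / 0.92865 * 1000
grad = 32.305 deg C/km


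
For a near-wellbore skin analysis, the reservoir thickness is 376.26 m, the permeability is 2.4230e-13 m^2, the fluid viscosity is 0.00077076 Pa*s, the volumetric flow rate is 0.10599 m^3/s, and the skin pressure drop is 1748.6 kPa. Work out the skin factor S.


S = dP_s * 1000 * 2*pi*k*hr / (q*mu)
S = 1748.6 * 1000 * 2*pi*2.4230e-13*376.26 / (0.10599*0.00077076)
S = 12.261


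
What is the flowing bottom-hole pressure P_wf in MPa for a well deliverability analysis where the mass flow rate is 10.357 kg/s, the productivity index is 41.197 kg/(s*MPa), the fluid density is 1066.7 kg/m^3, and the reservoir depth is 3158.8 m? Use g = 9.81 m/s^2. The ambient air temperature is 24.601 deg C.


Step 1: P_i = rho*g*h/1e6 = 1066.7*9.81*3158.8/1e6 = 33.05472 MPa
Step 2: P_wf = P_i - mdot/PI = 33.05472 - 10.357/41.197 = 32.803 MPa
P_wf = 32.803 MPa


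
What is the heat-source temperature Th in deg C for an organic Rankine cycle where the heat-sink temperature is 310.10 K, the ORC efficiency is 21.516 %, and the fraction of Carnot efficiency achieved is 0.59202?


Th = Tc / (1 - (eta_orc/100)/f)
Th = 310.10 / (1 - (21.516/100)/0.59202)
Th = 487.1448 K
Convert to deg C: 487.1448 - 273.15 = 213.99 deg C
Th = 213.99 deg C


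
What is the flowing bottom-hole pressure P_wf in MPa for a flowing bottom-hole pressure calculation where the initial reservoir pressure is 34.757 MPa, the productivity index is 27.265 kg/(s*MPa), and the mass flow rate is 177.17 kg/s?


P_wf = P_i - mdot / PI
P_wf = 34.757 - 177.17 / 27.265
P_wf = 28.259 MPa


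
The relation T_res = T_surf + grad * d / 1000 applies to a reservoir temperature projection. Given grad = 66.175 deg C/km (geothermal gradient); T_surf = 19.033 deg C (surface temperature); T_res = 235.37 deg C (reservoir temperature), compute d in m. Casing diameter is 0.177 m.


d = (T_res - T_surf) / grad * 1000
d = (235.37 - 19.033) / 66.175 * 1000
d = 3269.2 m
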